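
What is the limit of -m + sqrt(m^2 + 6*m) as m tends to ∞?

An ∞ − ∞ form. Rationalising with the conjugate, the difference becomes (6m) / (√(m^2 + 6*m) + m).
For large m the denominator behaves like 2·m, so the quotient tends to 6/2 = 3.

3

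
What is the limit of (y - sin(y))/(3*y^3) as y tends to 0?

Direct substitution gives 0/0.
Apply L'Hôpital: lim (1 - cos(y))/(9*y^2), still 0/0.
Apply L'Hôpital: lim (sin(y))/(18*y), still 0/0.
After 3 applications of L'Hôpital's rule the quotient is (cos(y))/(18); substituting y = 0 gives 1/18.

1/18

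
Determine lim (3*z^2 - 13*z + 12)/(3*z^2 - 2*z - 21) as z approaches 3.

Direct substitution gives 0/0, so factor. Both numerator and denominator have (z - 3) as a factor.
After cancelling, the expression reduces to (3*z - 4)/(3*z + 7).
Substituting z = 3 gives 5/16.

5/16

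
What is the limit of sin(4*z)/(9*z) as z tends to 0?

4/9

Substitution gives 0/0.
Write it as (4/9)·sin(4z)/(4z); since sin(u)/u → 1, the limit is 4/9.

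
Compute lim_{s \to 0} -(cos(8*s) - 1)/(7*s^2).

Direct substitution gives 0/0.
Apply L'Hôpital: lim (-8*sin(8*s))/(-14*s), still 0/0.
After 2 applications of L'Hôpital's rule the quotient is (-64*cos(8*s))/(-14); substituting s = 0 gives 32/7.

32/7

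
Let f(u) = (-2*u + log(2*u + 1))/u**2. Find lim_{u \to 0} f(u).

Direct substitution gives 0/0.
Apply L'Hôpital: lim (-2 + 2/(2*u + 1))/(2*u), still 0/0.
After 2 applications of L'Hôpital's rule the quotient is (-4/(2*u + 1)^2)/(2); substituting u = 0 gives -2.

-2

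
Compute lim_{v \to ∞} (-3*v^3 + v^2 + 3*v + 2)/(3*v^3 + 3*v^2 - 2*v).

Numerator and denominator both have degree 3.
Dividing every term by v^3, all lower-order terms vanish and the limit is the ratio of leading coefficients, -3/(3) = -1.

-1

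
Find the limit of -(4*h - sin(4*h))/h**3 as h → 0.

Direct substitution gives 0/0.
Apply L'Hôpital: lim (4 - 4*cos(4*h))/(-3*h^2), still 0/0.
Apply L'Hôpital: lim (16*sin(4*h))/(-6*h), still 0/0.
After 3 applications of L'Hôpital's rule the quotient is (64*cos(4*h))/(-6); substituting h = 0 gives -32/3.

-32/3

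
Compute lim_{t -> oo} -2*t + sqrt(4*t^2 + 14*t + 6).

7/2

An ∞ − ∞ form. Rationalising with the conjugate, the difference becomes (14t + 6) / (√(4*t^2 + 14*t + 6) + 2t).
For large t the denominator behaves like 2·2t, so the quotient tends to 14/4 = 7/2.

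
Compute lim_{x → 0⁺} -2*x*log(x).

0

This is a 0·(−∞) form. Rewrite as -2·ln(x) / x^(−1) and apply L'Hôpital:
the derivative quotient is -2·(1/x) / (−1·x^(−2)) = (2/1)·x^1 → 0.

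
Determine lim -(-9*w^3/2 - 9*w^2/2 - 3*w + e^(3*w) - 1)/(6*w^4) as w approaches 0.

Direct substitution gives 0/0.
Apply L'Hôpital: lim (-27*w^2/2 - 9*w + 3*e^(3*w) - 3)/(-24*w^3), still 0/0.
Apply L'Hôpital: lim (-27*w + 9*e^(3*w) - 9)/(-72*w^2), still 0/0.
Apply L'Hôpital: lim (27*e^(3*w) - 27)/(-144*w), still 0/0.
After 4 applications of L'Hôpital's rule the quotient is (81*e^(3*w))/(-144); substituting w = 0 gives -9/16.

-9/16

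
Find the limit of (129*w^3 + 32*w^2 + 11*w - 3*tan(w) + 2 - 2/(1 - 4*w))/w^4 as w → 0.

Substitution gives 0/0 (the numerator vanishes to order 4).
Expand each term to order w^4: the coefficient of w^4 in -3·tan(w) is 0 and in -2·1/(1 - 4w) is -512.
Lower-order terms cancel with the polynomial part, so the numerator is (-512)·w^4 + o(w^4), and the limit is (-512)/(1) = -512.

-512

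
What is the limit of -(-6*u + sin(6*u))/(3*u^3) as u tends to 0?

Direct substitution gives 0/0.
Apply L'Hôpital: lim (6*cos(6*u) - 6)/(-9*u^2), still 0/0.
Apply L'Hôpital: lim (-36*sin(6*u))/(-18*u), still 0/0.
After 3 applications of L'Hôpital's rule the quotient is (-216*cos(6*u))/(-18); substituting u = 0 gives 12.

12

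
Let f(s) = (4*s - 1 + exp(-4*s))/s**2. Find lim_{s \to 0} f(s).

8

Direct substitution gives 0/0.
Apply L'Hôpital: lim (4 - 4*e^(-4*s))/(2*s), still 0/0.
After 2 applications of L'Hôpital's rule the quotient is (16*e^(-4*s))/(2); substituting s = 0 gives 8.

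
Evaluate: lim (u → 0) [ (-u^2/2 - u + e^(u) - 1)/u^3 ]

1/6

Direct substitution gives 0/0.
Apply L'Hôpital: lim (-u + e^(u) - 1)/(3*u^2), still 0/0.
Apply L'Hôpital: lim (e^(u) - 1)/(6*u), still 0/0.
After 3 applications of L'Hôpital's rule the quotient is (e^(u))/(6); substituting u = 0 gives 1/6.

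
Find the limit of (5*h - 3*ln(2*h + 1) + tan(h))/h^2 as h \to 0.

6

Substitution gives 0/0 (the numerator vanishes to order 2).
Expand each term to order h^2: the coefficient of h^2 in tan(h) is 0 and in -3·ln(1 + 2h) is 6.
Lower-order terms cancel with the polynomial part, so the numerator is (6)·h^2 + o(h^2), and the limit is (6)/(1) = 6.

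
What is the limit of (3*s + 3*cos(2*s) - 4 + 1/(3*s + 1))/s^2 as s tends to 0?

Substitution gives 0/0; apply L'Hôpital's rule 2 times.
After differentiating numerator and denominator 2 times the quotient is (-12*cos(2*s) + 18/(3*s + 1)^3)/(2); at s = 0 this is 3.

3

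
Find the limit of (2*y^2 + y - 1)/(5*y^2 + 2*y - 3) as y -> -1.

3/8

Since y = -1 makes numerator and denominator zero, (y + 1) divides both.
Cancelling it gives (2*y - 1)/(5*y - 3); now plug in y = -1 to get 3/8.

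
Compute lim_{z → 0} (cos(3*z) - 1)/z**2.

Direct substitution gives 0/0.
Apply L'Hôpital: lim (-3*sin(3*z))/(2*z), still 0/0.
After 2 applications of L'Hôpital's rule the quotient is (-9*cos(3*z))/(2); substituting z = 0 gives -9/2.

-9/2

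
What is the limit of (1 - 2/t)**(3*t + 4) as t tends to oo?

e^(-6)

Let L be the limit and take ln: ln L = lim (3t + 4)·ln(1 - 2/t) = lim (3t + 4)·(-2/t + O(1/t²)) = -6.
Hence L = e^(-6).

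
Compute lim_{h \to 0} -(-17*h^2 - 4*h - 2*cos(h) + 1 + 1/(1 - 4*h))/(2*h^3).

-32

Substitution gives 0/0; apply L'Hôpital's rule 3 times.
After differentiating numerator and denominator 3 times the quotient is (-2*sin(h) + 384/(4*h - 1)^4)/(-12); at h = 0 this is -32.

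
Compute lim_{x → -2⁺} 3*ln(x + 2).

-∞

As x → -2⁺, x + 2 → 0⁺ and ln(x + 2) → −∞.
Multiplying by 3 gives -∞.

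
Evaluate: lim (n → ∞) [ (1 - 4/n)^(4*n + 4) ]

Write it as [(1 - 4/n)^n]^(4) · (1 - 4/n)^(4). The bracketed term tends to e^(-4) and the second factor to 1, so the limit is e^(-16).

e^(-16)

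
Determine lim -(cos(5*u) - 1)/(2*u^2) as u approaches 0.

Direct substitution gives 0/0.
Apply L'Hôpital: lim (-5*sin(5*u))/(-4*u), still 0/0.
After 2 applications of L'Hôpital's rule the quotient is (-25*cos(5*u))/(-4); substituting u = 0 gives 25/4.

25/4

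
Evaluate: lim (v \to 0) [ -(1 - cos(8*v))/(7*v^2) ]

Substitution gives 0/0.
Use (1 − cos u)/u² → 1/2 with u = 8v: the limit is 8²/(2·(-7)) = -32/7.

-32/7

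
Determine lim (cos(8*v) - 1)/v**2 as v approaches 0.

-32

Direct substitution gives 0/0.
Apply L'Hôpital: lim (-8*sin(8*v))/(2*v), still 0/0.
After 2 applications of L'Hôpital's rule the quotient is (-64*cos(8*v))/(2); substituting v = 0 gives -32.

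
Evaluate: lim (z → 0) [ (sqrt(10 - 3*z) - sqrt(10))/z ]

-3*√(10)/20

Substitution gives 0/0. Multiply numerator and denominator by the conjugate √(10 - 3z) + √10.
The numerator becomes (10 - 3z) − 10 = -3z, so the expression simplifies to -3/(√(10 - 3z) + √10).
Letting z → 0 gives -3/(2√10) = -3*√(10)/20.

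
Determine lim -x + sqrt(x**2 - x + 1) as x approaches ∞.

An ∞ − ∞ form. Rationalising with the conjugate, the difference becomes (-x + 1) / (√(x^2 - x + 1) + x).
For large x the denominator behaves like 2·x, so the quotient tends to -1/2 = -1/2.

-1/2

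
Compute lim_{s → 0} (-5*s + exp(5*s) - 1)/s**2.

Direct substitution gives 0/0.
Apply L'Hôpital: lim (5*e^(5*s) - 5)/(2*s), still 0/0.
After 2 applications of L'Hôpital's rule the quotient is (25*e^(5*s))/(2); substituting s = 0 gives 25/2.

25/2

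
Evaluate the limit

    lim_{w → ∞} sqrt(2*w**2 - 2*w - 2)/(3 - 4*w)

-√(2)/4

For large |w|, √(2*w^2 - 2*w - 2) ≈ √2·|w| and the denominator ≈ -4w.
Since w → +∞, |w| = w, giving √2/(-4) = -√(2)/4.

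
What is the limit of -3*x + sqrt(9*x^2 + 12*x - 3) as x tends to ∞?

2

This has the form ∞ − ∞. Multiply and divide by the conjugate √(9*x^2 + 12*x - 3) + 3x.
That gives (12x - 3) / (√(9*x^2 + 12*x - 3) + 3x).
Divide numerator and denominator by x: the limit is 12/(2·3) = 2.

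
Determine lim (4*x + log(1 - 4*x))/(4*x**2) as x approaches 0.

-2

Direct substitution gives 0/0.
Apply L'Hôpital: lim (4 - 4/(1 - 4*x))/(8*x), still 0/0.
After 2 applications of L'Hôpital's rule the quotient is (-16/(1 - 4*x)^2)/(8); substituting x = 0 gives -2.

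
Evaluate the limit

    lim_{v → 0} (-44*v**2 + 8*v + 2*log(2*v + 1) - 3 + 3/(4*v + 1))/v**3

-560/3

Substitution gives 0/0 (the numerator vanishes to order 3).
Expand each term to order v^3: the coefficient of v^3 in 2·ln(1 + 2v) is 16/3 and in 3·1/(1 + 4v) is -192.
Lower-order terms cancel with the polynomial part, so the numerator is (-560/3)·v^3 + o(v^3), and the limit is (-560/3)/(1) = -560/3.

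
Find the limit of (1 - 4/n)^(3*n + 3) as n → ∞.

Write it as [(1 - 4/n)^n]^(3) · (1 - 4/n)^(3). The bracketed term tends to e^(-4) and the second factor to 1, so the limit is e^(-12).

e^(-12)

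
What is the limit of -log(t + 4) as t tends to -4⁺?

As t → -4⁺, t + 4 → 0⁺ and ln(t + 4) → −∞.
Multiplying by -1 gives ∞.

∞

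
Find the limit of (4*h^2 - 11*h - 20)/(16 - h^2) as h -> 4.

-21/8

Direct substitution gives 0/0, so factor. Both numerator and denominator have (h - 4) as a factor.
After cancelling, the expression reduces to (4*h + 5)/(-h - 4).
Substituting h = 4 gives -21/8.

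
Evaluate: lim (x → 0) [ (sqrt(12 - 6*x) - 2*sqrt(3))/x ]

-√(3)/2

Substitution gives 0/0. Multiply numerator and denominator by the conjugate √(12 - 6x) + √12.
The numerator becomes (12 - 6x) − 12 = -6x, so the expression simplifies to -6/(√(12 - 6x) + √12).
Letting x → 0 gives -6/(2√12) = -√(3)/2.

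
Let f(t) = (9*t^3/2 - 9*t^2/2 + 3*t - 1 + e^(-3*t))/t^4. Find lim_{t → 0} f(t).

Direct substitution gives 0/0.
Apply L'Hôpital: lim (27*t^2/2 - 9*t + 3 - 3*e^(-3*t))/(4*t^3), still 0/0.
Apply L'Hôpital: lim (27*t - 9 + 9*e^(-3*t))/(12*t^2), still 0/0.
Apply L'Hôpital: lim (27 - 27*e^(-3*t))/(24*t), still 0/0.
After 4 applications of L'Hôpital's rule the quotient is (81*e^(-3*t))/(24); substituting t = 0 gives 27/8.

27/8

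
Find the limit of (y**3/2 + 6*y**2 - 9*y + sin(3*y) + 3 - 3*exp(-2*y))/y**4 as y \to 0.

Substitution gives 0/0 (the numerator vanishes to order 4).
Expand each term to order y^4: the coefficient of y^4 in -3·e^(-2y) is -2 and in sin(3y) is 0.
Lower-order terms cancel with the polynomial part, so the numerator is (-2)·y^4 + o(y^4), and the limit is (-2)/(1) = -2.

-2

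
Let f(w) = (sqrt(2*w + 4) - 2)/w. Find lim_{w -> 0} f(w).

1/2

A 0/0 form; rationalise with √(4 + 2w) + √4. This collapses the numerator to 2w, leaving 2/(√(4 + 2w) + √4) → 2/(2√4) = 1/2.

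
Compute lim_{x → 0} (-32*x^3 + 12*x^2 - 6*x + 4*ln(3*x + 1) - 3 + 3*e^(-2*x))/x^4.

-79

Substitution gives 0/0 (the numerator vanishes to order 4).
Expand each term to order x^4: the coefficient of x^4 in 4·ln(1 + 3x) is -81 and in 3·e^(-2x) is 2.
Lower-order terms cancel with the polynomial part, so the numerator is (-79)·x^4 + o(x^4), and the limit is (-79)/(1) = -79.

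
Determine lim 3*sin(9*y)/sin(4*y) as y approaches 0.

27/4

Substitution gives 0/0.
Divide numerator and denominator by y: sin(9y)/y → 9 and sin(4y)/y → 4, so the limit is 3·9/4 = 27/4.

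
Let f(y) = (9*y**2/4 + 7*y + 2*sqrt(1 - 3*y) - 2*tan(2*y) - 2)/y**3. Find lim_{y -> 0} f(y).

Substitution gives 0/0 (the numerator vanishes to order 3).
Expand each term to order y^3: the coefficient of y^3 in 2·√(1 - 3y) is -27/8 and in -2·tan(2y) is -16/3.
Lower-order terms cancel with the polynomial part, so the numerator is (-209/24)·y^3 + o(y^3), and the limit is (-209/24)/(1) = -209/24.

-209/24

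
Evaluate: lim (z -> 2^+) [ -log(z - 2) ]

∞

As z → 2⁺, z - 2 → 0⁺ and ln(z - 2) → −∞.
Multiplying by -1 gives ∞.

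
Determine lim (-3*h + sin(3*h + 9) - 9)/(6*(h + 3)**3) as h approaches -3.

-3/4

Direct substitution gives 0/0.
Apply L'Hôpital: lim (3*cos(3*h + 9) - 3)/(18*(h + 3)^2), still 0/0.
Apply L'Hôpital: lim (-9*sin(3*h + 9))/(36*h + 108), still 0/0.
After 3 applications of L'Hôpital's rule the quotient is (-27*cos(3*h + 9))/(36); substituting h = -3 gives -3/4.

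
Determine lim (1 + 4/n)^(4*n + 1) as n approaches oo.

Write it as [(1 + 4/n)^n]^(4) · (1 + 4/n)^(1). The bracketed term tends to e^(4) and the second factor to 1, so the limit is e^(16).

e^(16)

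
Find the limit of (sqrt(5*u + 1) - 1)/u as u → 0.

A 0/0 form; rationalise with √(1 + 5u) + √1. This collapses the numerator to 5u, leaving 5/(√(1 + 5u) + √1) → 5/(2√1) = 5/2.

5/2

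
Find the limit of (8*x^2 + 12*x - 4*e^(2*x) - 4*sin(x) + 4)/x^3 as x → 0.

Substitution gives 0/0 (the numerator vanishes to order 3).
Expand each term to order x^3: the coefficient of x^3 in -4·sin(x) is 2/3 and in -4·e^(2x) is -16/3.
Lower-order terms cancel with the polynomial part, so the numerator is (-14/3)·x^3 + o(x^3), and the limit is (-14/3)/(1) = -14/3.

-14/3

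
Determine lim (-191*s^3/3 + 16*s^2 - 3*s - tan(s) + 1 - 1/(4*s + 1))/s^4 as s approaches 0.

Substitution gives 0/0; apply L'Hôpital's rule 4 times.
After differentiating numerator and denominator 4 times the quotient is (8*tan(s)/cos(s)^2 - 24*tan(s)/cos(s)^4 - 6144/(4*s + 1)^5)/(24); at s = 0 this is -256.

-256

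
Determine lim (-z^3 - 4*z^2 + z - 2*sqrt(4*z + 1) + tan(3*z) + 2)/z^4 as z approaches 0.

20

Substitution gives 0/0 (the numerator vanishes to order 4).
Expand each term to order z^4: the coefficient of z^4 in -2·√(1 + 4z) is 20 and in tan(3z) is 0.
Lower-order terms cancel with the polynomial part, so the numerator is (20)·z^4 + o(z^4), and the limit is (20)/(1) = 20.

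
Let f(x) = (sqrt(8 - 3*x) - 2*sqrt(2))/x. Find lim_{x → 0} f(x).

Substitution gives 0/0. Multiply numerator and denominator by the conjugate √(8 - 3x) + √8.
The numerator becomes (8 - 3x) − 8 = -3x, so the expression simplifies to -3/(√(8 - 3x) + √8).
Letting x → 0 gives -3/(2√8) = -3*√(2)/8.

-3*√(2)/8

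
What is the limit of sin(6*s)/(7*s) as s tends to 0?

Substitution gives 0/0.
Write it as (6/7)·sin(6s)/(6s); since sin(u)/u → 1, the limit is 6/7.

6/7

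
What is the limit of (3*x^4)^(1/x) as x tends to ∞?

1

Base → ∞ and exponent → 0: an ∞^0 form.
Take logs: (1/x)·ln(3·x^4) = (ln 3 + 4·ln x)/x → 0.
So the limit is e^0 = 1.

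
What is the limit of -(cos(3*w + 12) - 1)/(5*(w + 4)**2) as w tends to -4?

Direct substitution gives 0/0.
Apply L'Hôpital: lim (-3*sin(3*w + 12))/(-10*w - 40), still 0/0.
After 2 applications of L'Hôpital's rule the quotient is (-9*cos(3*w + 12))/(-10); substituting w = -4 gives 9/10.

9/10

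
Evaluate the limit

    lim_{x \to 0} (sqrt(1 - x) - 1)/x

-1/2

A 0/0 form; rationalise with √(1 - x) + √1. This collapses the numerator to -x, leaving -1/(√(1 - x) + √1) → -1/(2√1) = -1/2.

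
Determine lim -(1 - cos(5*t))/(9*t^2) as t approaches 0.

Substitution gives 0/0.
Use (1 − cos u)/u² → 1/2 with u = 5t: the limit is 5²/(2·(-9)) = -25/18.

-25/18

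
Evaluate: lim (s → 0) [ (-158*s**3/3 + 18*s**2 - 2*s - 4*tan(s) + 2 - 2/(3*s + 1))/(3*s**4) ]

Substitution gives 0/0; apply L'Hôpital's rule 4 times.
After differentiating numerator and denominator 4 times the quotient is (32*tan(s)/cos(s)^2 - 96*tan(s)/cos(s)^4 - 3888/(3*s + 1)^5)/(72); at s = 0 this is -54.

-54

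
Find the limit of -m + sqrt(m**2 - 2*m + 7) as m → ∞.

This has the form ∞ − ∞. Multiply and divide by the conjugate √(m^2 - 2*m + 7) + m.
That gives (-2m + 7) / (√(m^2 - 2*m + 7) + m).
Divide numerator and denominator by m: the limit is -2/(2·1) = -1.

-1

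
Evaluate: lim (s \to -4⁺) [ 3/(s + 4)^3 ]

As s → -4⁺, (s + 4) → 0⁺, so (s + 4)^3 → 0⁺ and 3/(s + 4)^3 → ∞.

∞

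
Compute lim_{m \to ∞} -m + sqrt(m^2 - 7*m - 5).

-7/2

This has the form ∞ − ∞. Multiply and divide by the conjugate √(m^2 - 7*m - 5) + m.
That gives (-7m - 5) / (√(m^2 - 7*m - 5) + m).
Divide numerator and denominator by m: the limit is -7/(2·1) = -7/2.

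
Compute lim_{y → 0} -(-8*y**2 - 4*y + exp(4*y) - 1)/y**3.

-32/3

Direct substitution gives 0/0.
Apply L'Hôpital: lim (-16*y + 4*e^(4*y) - 4)/(-3*y^2), still 0/0.
Apply L'Hôpital: lim (16*e^(4*y) - 16)/(-6*y), still 0/0.
After 3 applications of L'Hôpital's rule the quotient is (64*e^(4*y))/(-6); substituting y = 0 gives -32/3.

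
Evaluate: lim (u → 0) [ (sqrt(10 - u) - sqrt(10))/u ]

A 0/0 form; rationalise with √(10 - u) + √10. This collapses the numerator to -u, leaving -1/(√(10 - u) + √10) → -1/(2√10) = -√(10)/20.

-√(10)/20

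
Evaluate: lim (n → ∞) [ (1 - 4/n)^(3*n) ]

e^(-12)

The base → 1 and the exponent → ∞: a 1^∞ form.
Take logarithms: (3n)·ln(1 - 4/n). Since ln(1+u) ~ u for small u, this behaves like (3n)·(-4/n) → -12.
So the limit is e^(-12).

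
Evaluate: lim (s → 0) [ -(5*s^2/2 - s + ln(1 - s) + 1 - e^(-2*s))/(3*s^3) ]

-1/3

Substitution gives 0/0 (the numerator vanishes to order 3).
Expand each term to order s^3: the coefficient of s^3 in −e^(-2s) is 4/3 and in ln(1 - s) is -1/3.
Lower-order terms cancel with the polynomial part, so the numerator is (1)·s^3 + o(s^3), and the limit is (1)/(-3) = -1/3.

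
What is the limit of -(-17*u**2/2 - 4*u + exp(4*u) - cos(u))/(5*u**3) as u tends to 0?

-32/15

Substitution gives 0/0 (the numerator vanishes to order 3).
Expand each term to order u^3: the coefficient of u^3 in e^(4u) is 32/3 and in −cos(u) is 0.
Lower-order terms cancel with the polynomial part, so the numerator is (32/3)·u^3 + o(u^3), and the limit is (32/3)/(-5) = -32/15.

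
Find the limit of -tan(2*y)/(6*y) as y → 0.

Substitution gives 0/0.
Since tan(u)/u → 1 as u → 0, tan(2y)/(2y) → 1 and the limit is 2/(-6) = -1/3.

-1/3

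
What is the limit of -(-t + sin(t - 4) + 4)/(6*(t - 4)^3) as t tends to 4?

Direct substitution gives 0/0.
Apply L'Hôpital: lim (cos(t - 4) - 1)/(-18*(t - 4)^2), still 0/0.
Apply L'Hôpital: lim (-sin(t - 4))/(144 - 36*t), still 0/0.
After 3 applications of L'Hôpital's rule the quotient is (-cos(t - 4))/(-36); substituting t = 4 gives 1/36.

1/36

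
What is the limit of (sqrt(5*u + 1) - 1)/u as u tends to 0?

Substitution gives 0/0. Multiply numerator and denominator by the conjugate √(1 + 5u) + √1.
The numerator becomes (1 + 5u) − 1 = 5u, so the expression simplifies to 5/(√(1 + 5u) + √1).
Letting u → 0 gives 5/(2√1) = 5/2.

5/2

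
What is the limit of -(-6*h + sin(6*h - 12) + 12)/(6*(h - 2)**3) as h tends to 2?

6

Direct substitution gives 0/0.
Apply L'Hôpital: lim (6*cos(6*h - 12) - 6)/(-18*(h - 2)^2), still 0/0.
Apply L'Hôpital: lim (-36*sin(6*h - 12))/(72 - 36*h), still 0/0.
After 3 applications of L'Hôpital's rule the quotient is (-216*cos(6*h - 12))/(-36); substituting h = 2 gives 6.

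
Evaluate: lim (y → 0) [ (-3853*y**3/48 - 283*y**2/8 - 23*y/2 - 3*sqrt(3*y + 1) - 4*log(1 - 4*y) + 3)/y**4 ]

Substitution gives 0/0 (the numerator vanishes to order 4).
Expand each term to order y^4: the coefficient of y^4 in -3·√(1 + 3y) is 1215/128 and in -4·ln(1 - 4y) is 256.
Lower-order terms cancel with the polynomial part, so the numerator is (33983/128)·y^4 + o(y^4), and the limit is (33983/128)/(1) = 33983/128.

33983/128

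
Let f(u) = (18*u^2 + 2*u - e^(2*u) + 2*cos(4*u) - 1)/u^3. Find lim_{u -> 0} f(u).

-4/3

Substitution gives 0/0 (the numerator vanishes to order 3).
Expand each term to order u^3: the coefficient of u^3 in −e^(2u) is -4/3 and in 2·cos(4u) is 0.
Lower-order terms cancel with the polynomial part, so the numerator is (-4/3)·u^3 + o(u^3), and the limit is (-4/3)/(1) = -4/3.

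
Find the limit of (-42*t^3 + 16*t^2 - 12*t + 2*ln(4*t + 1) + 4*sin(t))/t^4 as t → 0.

Substitution gives 0/0; apply L'Hôpital's rule 4 times.
After differentiating numerator and denominator 4 times the quotient is (4*sin(t) - 3072/(4*t + 1)^4)/(24); at t = 0 this is -128.

-128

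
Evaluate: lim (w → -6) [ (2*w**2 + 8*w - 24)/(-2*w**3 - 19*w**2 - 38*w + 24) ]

8/13

At w = -6 both the top and bottom vanish — a removable singularity. Factoring out (w + 6) from each leaves (2*w - 4)/(-2*w^2 - 7*w + 4), which at w = -6 equals 8/13.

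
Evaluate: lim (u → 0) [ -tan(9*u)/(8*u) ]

Substitution gives 0/0.
Since tan(θ)/θ → 1 as θ → 0, tan(9u)/(9u) → 1 and the limit is 9/(-8) = -9/8.

-9/8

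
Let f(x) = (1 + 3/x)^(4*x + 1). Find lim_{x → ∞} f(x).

The base → 1 and the exponent → ∞: a 1^∞ form.
Take logarithms: (4x + 1)·ln(1 + 3/x). Since ln(1+u) ~ u for small u, this behaves like (4x)·(3/x) → 12.
So the limit is e^(12).

e^(12)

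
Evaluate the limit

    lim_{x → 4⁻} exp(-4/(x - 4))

As x → 4⁻, -4/(x - 4) → +∞, so e^(-4/(x - 4)) → ∞.

∞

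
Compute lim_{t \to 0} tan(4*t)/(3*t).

4/3

Substitution gives 0/0.
Since tan(u)/u → 1 as u → 0, tan(4t)/(4t) → 1 and the limit is 4/3.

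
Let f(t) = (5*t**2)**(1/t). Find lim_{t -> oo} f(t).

Base → ∞ and exponent → 0: an ∞^0 form.
Take logs: (1/t)·ln(5·t^2) = (ln 5 + 2·ln t)/t → 0.
So the limit is e^0 = 1.

1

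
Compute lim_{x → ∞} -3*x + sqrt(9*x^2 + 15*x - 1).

This has the form ∞ − ∞. Multiply and divide by the conjugate √(9*x^2 + 15*x - 1) + 3x.
That gives (15x - 1) / (√(9*x^2 + 15*x - 1) + 3x).
Divide numerator and denominator by x: the limit is 15/(2·3) = 5/2.

5/2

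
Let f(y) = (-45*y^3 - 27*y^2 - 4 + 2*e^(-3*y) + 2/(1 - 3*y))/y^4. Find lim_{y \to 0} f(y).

675/4

Substitution gives 0/0 (the numerator vanishes to order 4).
Expand each term to order y^4: the coefficient of y^4 in 2·1/(1 - 3y) is 162 and in 2·e^(-3y) is 27/4.
Lower-order terms cancel with the polynomial part, so the numerator is (675/4)·y^4 + o(y^4), and the limit is (675/4)/(1) = 675/4.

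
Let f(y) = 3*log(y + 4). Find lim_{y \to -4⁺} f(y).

-∞

As y → -4⁺, y + 4 → 0⁺ and ln(y + 4) → −∞.
Multiplying by 3 gives -∞.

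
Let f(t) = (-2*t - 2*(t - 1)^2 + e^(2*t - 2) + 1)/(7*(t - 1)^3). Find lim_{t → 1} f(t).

Direct substitution gives 0/0.
Apply L'Hôpital: lim (-4*t + 2*e^(2*t - 2) + 2)/(21*(t - 1)^2), still 0/0.
Apply L'Hôpital: lim (4*e^(2*t - 2) - 4)/(42*t - 42), still 0/0.
After 3 applications of L'Hôpital's rule the quotient is (8*e^(2*t - 2))/(42); substituting t = 1 gives 4/21.

4/21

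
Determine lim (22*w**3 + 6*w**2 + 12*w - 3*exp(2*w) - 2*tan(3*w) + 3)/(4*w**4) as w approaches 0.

Substitution gives 0/0; apply L'Hôpital's rule 4 times.
After differentiating numerator and denominator 4 times the quotient is (-48*e^(2*w) - 3888*tan(3*w)^5 - 6480*tan(3*w)^3 - 2592*tan(3*w))/(96); at w = 0 this is -1/2.

-1/2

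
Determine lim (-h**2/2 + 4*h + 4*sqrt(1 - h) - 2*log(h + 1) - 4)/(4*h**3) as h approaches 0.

Substitution gives 0/0; apply L'Hôpital's rule 3 times.
After differentiating numerator and denominator 3 times the quotient is (-4/(h + 1)^3 - 3/(2*(1 - h)^(5/2)))/(24); at h = 0 this is -11/48.

-11/48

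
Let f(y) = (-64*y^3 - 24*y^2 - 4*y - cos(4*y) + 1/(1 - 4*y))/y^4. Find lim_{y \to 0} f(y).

Substitution gives 0/0 (the numerator vanishes to order 4).
Expand each term to order y^4: the coefficient of y^4 in −cos(4y) is -32/3 and in 1/(1 - 4y) is 256.
Lower-order terms cancel with the polynomial part, so the numerator is (736/3)·y^4 + o(y^4), and the limit is (736/3)/(1) = 736/3.

736/3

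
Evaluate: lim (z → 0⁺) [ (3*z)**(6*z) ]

1

Base → 0⁺ and exponent → 0⁺: a 0^0 form.
Take logs: 6z·ln(3z). This is 0·(−∞); rewriting as ln(3z)/(1/(6z)) and applying L'Hôpital gives 0.
Hence the limit is e^0 = 1.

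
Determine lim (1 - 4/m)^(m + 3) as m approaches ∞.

e^(-4)

Let L be the limit and take ln: ln L = lim (m + 3)·ln(1 - 4/m) = lim (m + 3)·(-4/m + O(1/m²)) = -4.
Hence L = e^(-4).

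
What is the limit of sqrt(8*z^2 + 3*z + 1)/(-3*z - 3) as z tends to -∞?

2*√(2)/3

For large |z|, √(8*z^2 + 3*z + 1) ≈ √8·|z| and the denominator ≈ -3z.
Since z → −∞, |z| = −z, giving −√8/(-3) = 2*√(2)/3.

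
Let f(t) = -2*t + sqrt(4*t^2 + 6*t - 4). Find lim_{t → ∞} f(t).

3/2

This has the form ∞ − ∞. Multiply and divide by the conjugate √(4*t^2 + 6*t - 4) + 2t.
That gives (6t - 4) / (√(4*t^2 + 6*t - 4) + 2t).
Divide numerator and denominator by t: the limit is 6/(2·2) = 3/2.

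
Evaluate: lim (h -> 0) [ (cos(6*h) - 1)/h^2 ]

-18

Direct substitution gives 0/0.
Apply L'Hôpital: lim (-6*sin(6*h))/(2*h), still 0/0.
After 2 applications of L'Hôpital's rule the quotient is (-36*cos(6*h))/(2); substituting h = 0 gives -18.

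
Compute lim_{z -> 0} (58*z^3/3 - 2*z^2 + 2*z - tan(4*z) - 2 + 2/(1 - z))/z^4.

Substitution gives 0/0 (the numerator vanishes to order 4).
Expand each term to order z^4: the coefficient of z^4 in 2·1/(1 - z) is 2 and in −tan(4z) is 0.
Lower-order terms cancel with the polynomial part, so the numerator is (2)·z^4 + o(z^4), and the limit is (2)/(1) = 2.

2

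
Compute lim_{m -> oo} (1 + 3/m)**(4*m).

Write it as [(1 + 3/m)^m]^(4) · (1 + 3/m)^(0). The bracketed term tends to e^(3) and the second factor to 1, so the limit is e^(12).

e^(12)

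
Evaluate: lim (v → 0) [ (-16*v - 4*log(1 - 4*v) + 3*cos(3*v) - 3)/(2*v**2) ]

Substitution gives 0/0 (the numerator vanishes to order 2).
Expand each term to order v^2: the coefficient of v^2 in 3·cos(3v) is -27/2 and in -4·ln(1 - 4v) is 32.
Lower-order terms cancel with the polynomial part, so the numerator is (37/2)·v^2 + o(v^2), and the limit is (37/2)/(2) = 37/4.

37/4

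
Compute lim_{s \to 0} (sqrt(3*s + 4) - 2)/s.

A 0/0 form; rationalise with √(4 + 3s) + √4. This collapses the numerator to 3s, leaving 3/(√(4 + 3s) + √4) → 3/(2√4) = 3/4.

3/4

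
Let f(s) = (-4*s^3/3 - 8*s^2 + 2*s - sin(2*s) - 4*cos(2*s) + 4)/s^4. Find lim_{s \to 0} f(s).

Substitution gives 0/0 (the numerator vanishes to order 4).
Expand each term to order s^4: the coefficient of s^4 in −sin(2s) is 0 and in -4·cos(2s) is -8/3.
Lower-order terms cancel with the polynomial part, so the numerator is (-8/3)·s^4 + o(s^4), and the limit is (-8/3)/(1) = -8/3.

-8/3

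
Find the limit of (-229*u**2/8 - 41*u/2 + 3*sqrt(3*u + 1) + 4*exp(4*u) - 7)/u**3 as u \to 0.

Substitution gives 0/0; apply L'Hôpital's rule 3 times.
After differentiating numerator and denominator 3 times the quotient is (256*e^(4*u) + 243/(8*(3*u + 1)^(5/2)))/(6); at u = 0 this is 2291/48.

2291/48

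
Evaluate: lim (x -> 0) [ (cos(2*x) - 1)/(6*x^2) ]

Direct substitution gives 0/0.
Apply L'Hôpital: lim (-2*sin(2*x))/(12*x), still 0/0.
After 2 applications of L'Hôpital's rule the quotient is (-4*cos(2*x))/(12); substituting x = 0 gives -1/3.

-1/3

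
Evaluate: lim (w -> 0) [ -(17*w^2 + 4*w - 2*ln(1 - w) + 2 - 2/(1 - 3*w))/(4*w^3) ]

40/3

Substitution gives 0/0 (the numerator vanishes to order 3).
Expand each term to order w^3: the coefficient of w^3 in -2·1/(1 - 3w) is -54 and in -2·ln(1 - w) is 2/3.
Lower-order terms cancel with the polynomial part, so the numerator is (-160/3)·w^3 + o(w^3), and the limit is (-160/3)/(-4) = 40/3.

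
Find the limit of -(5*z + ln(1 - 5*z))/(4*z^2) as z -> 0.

Direct substitution gives 0/0.
Apply L'Hôpital: lim (5 - 5/(1 - 5*z))/(-8*z), still 0/0.
After 2 applications of L'Hôpital's rule the quotient is (-25/(1 - 5*z)^2)/(-8); substituting z = 0 gives 25/8.

25/8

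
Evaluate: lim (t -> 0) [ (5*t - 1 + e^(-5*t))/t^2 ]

25/2

Direct substitution gives 0/0.
Apply L'Hôpital: lim (5 - 5*e^(-5*t))/(2*t), still 0/0.
After 2 applications of L'Hôpital's rule the quotient is (25*e^(-5*t))/(2); substituting t = 0 gives 25/2.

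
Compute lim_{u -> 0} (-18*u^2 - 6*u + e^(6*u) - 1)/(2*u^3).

18

Direct substitution gives 0/0.
Apply L'Hôpital: lim (-36*u + 6*e^(6*u) - 6)/(6*u^2), still 0/0.
Apply L'Hôpital: lim (36*e^(6*u) - 36)/(12*u), still 0/0.
After 3 applications of L'Hôpital's rule the quotient is (216*e^(6*u))/(12); substituting u = 0 gives 18.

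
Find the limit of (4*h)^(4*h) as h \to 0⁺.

1

Base → 0⁺ and exponent → 0⁺: a 0^0 form.
Take logs: 4h·ln(4h). This is 0·(−∞); rewriting as ln(4h)/(1/(4h)) and applying L'Hôpital gives 0.
Hence the limit is e^0 = 1.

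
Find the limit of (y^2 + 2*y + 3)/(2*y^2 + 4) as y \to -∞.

Numerator and denominator both have degree 2.
Dividing every term by y^2, all lower-order terms vanish and the limit is the ratio of leading coefficients, 1/(2) = 1/2.

1/2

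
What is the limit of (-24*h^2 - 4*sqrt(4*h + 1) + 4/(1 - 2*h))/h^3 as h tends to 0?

Substitution gives 0/0 (the numerator vanishes to order 3).
Expand each term to order h^3: the coefficient of h^3 in -4·√(1 + 4h) is -16 and in 4·1/(1 - 2h) is 32.
Lower-order terms cancel with the polynomial part, so the numerator is (16)·h^3 + o(h^3), and the limit is (16)/(1) = 16.

16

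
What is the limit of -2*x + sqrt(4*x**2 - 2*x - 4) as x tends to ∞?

This has the form ∞ − ∞. Multiply and divide by the conjugate √(4*x^2 - 2*x - 4) + 2x.
That gives (-2x - 4) / (√(4*x^2 - 2*x - 4) + 2x).
Divide numerator and denominator by x: the limit is -2/(2·2) = -1/2.

-1/2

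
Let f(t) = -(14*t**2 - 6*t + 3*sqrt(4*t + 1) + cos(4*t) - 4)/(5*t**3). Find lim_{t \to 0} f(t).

-12/5

Substitution gives 0/0 (the numerator vanishes to order 3).
Expand each term to order t^3: the coefficient of t^3 in cos(4t) is 0 and in 3·√(1 + 4t) is 12.
Lower-order terms cancel with the polynomial part, so the numerator is (12)·t^3 + o(t^3), and the limit is (12)/(-5) = -12/5.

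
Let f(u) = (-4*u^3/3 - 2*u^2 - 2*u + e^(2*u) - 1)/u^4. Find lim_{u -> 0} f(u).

Direct substitution gives 0/0.
Apply L'Hôpital: lim (-4*u^2 - 4*u + 2*e^(2*u) - 2)/(4*u^3), still 0/0.
Apply L'Hôpital: lim (-8*u + 4*e^(2*u) - 4)/(12*u^2), still 0/0.
Apply L'Hôpital: lim (8*e^(2*u) - 8)/(24*u), still 0/0.
After 4 applications of L'Hôpital's rule the quotient is (16*e^(2*u))/(24); substituting u = 0 gives 2/3.

2/3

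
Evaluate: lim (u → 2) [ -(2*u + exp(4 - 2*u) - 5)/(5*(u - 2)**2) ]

Direct substitution gives 0/0.
Apply L'Hôpital: lim (2 - 2*e^(4 - 2*u))/(20 - 10*u), still 0/0.
After 2 applications of L'Hôpital's rule the quotient is (4*e^(4 - 2*u))/(-10); substituting u = 2 gives -2/5.

-2/5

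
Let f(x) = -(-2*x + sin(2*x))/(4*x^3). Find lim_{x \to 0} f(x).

1/3

Direct substitution gives 0/0.
Apply L'Hôpital: lim (2*cos(2*x) - 2)/(-12*x^2), still 0/0.
Apply L'Hôpital: lim (-4*sin(2*x))/(-24*x), still 0/0.
After 3 applications of L'Hôpital's rule the quotient is (-8*cos(2*x))/(-24); substituting x = 0 gives 1/3.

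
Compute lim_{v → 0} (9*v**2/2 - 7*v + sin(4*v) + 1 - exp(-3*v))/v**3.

-37/6

Substitution gives 0/0 (the numerator vanishes to order 3).
Expand each term to order v^3: the coefficient of v^3 in −e^(-3v) is 9/2 and in sin(4v) is -32/3.
Lower-order terms cancel with the polynomial part, so the numerator is (-37/6)·v^3 + o(v^3), and the limit is (-37/6)/(1) = -37/6.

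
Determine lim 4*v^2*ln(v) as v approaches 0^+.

This is a 0·(−∞) form. Rewrite as 4·ln(v) / v^(−2) and apply L'Hôpital:
the derivative quotient is 4·(1/v) / (−2·v^(−3)) = (-4/2)·v^2 → 0.

0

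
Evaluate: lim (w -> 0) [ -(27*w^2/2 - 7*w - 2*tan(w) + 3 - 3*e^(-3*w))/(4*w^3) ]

Substitution gives 0/0 (the numerator vanishes to order 3).
Expand each term to order w^3: the coefficient of w^3 in -2·tan(w) is -2/3 and in -3·e^(-3w) is 27/2.
Lower-order terms cancel with the polynomial part, so the numerator is (77/6)·w^3 + o(w^3), and the limit is (77/6)/(-4) = -77/24.

-77/24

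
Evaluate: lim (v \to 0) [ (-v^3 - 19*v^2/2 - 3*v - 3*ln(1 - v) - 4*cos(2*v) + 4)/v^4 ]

Substitution gives 0/0; apply L'Hôpital's rule 4 times.
After differentiating numerator and denominator 4 times the quotient is (-64*cos(2*v) + 18/(v - 1)^4)/(24); at v = 0 this is -23/12.

-23/12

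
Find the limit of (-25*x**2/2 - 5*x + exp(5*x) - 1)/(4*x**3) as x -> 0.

125/24

Direct substitution gives 0/0.
Apply L'Hôpital: lim (-25*x + 5*e^(5*x) - 5)/(12*x^2), still 0/0.
Apply L'Hôpital: lim (25*e^(5*x) - 25)/(24*x), still 0/0.
After 3 applications of L'Hôpital's rule the quotient is (125*e^(5*x))/(24); substituting x = 0 gives 125/24.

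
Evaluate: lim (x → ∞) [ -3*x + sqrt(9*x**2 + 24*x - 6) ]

This has the form ∞ − ∞. Multiply and divide by the conjugate √(9*x^2 + 24*x - 6) + 3x.
That gives (24x - 6) / (√(9*x^2 + 24*x - 6) + 3x).
Divide numerator and denominator by x: the limit is 24/(2·3) = 4.

4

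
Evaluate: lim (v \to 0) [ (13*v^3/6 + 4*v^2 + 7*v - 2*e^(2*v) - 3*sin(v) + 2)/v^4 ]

-4/3

Substitution gives 0/0 (the numerator vanishes to order 4).
Expand each term to order v^4: the coefficient of v^4 in -3·sin(v) is 0 and in -2·e^(2v) is -4/3.
Lower-order terms cancel with the polynomial part, so the numerator is (-4/3)·v^4 + o(v^4), and the limit is (-4/3)/(1) = -4/3.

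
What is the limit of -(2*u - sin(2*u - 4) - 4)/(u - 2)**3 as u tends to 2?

Direct substitution gives 0/0.
Apply L'Hôpital: lim (2 - 2*cos(2*u - 4))/(-3*(u - 2)^2), still 0/0.
Apply L'Hôpital: lim (4*sin(2*u - 4))/(12 - 6*u), still 0/0.
After 3 applications of L'Hôpital's rule the quotient is (8*cos(2*u - 4))/(-6); substituting u = 2 gives -4/3.

-4/3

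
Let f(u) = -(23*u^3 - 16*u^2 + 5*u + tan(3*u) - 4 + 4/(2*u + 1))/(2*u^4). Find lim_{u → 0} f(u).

-32

Substitution gives 0/0 (the numerator vanishes to order 4).
Expand each term to order u^4: the coefficient of u^4 in tan(3u) is 0 and in 4·1/(1 + 2u) is 64.
Lower-order terms cancel with the polynomial part, so the numerator is (64)·u^4 + o(u^4), and the limit is (64)/(-2) = -32.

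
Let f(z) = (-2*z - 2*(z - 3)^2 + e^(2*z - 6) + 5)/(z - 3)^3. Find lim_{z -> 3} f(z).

Direct substitution gives 0/0.
Apply L'Hôpital: lim (-4*z + 2*e^(2*z - 6) + 10)/(3*(z - 3)^2), still 0/0.
Apply L'Hôpital: lim (4*e^(2*z - 6) - 4)/(6*z - 18), still 0/0.
After 3 applications of L'Hôpital's rule the quotient is (8*e^(2*z - 6))/(6); substituting z = 3 gives 4/3.

4/3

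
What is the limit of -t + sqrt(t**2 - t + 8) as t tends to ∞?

An ∞ − ∞ form. Rationalising with the conjugate, the difference becomes (-t + 8) / (√(t^2 - t + 8) + t).
For large t the denominator behaves like 2·t, so the quotient tends to -1/2 = -1/2.

-1/2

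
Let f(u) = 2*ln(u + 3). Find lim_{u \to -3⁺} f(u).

-∞

As u → -3⁺, u + 3 → 0⁺ and ln(u + 3) → −∞.
Multiplying by 2 gives -∞.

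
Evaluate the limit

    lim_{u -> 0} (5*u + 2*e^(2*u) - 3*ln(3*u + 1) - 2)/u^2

Substitution gives 0/0 (the numerator vanishes to order 2).
Expand each term to order u^2: the coefficient of u^2 in 2·e^(2u) is 4 and in -3·ln(1 + 3u) is 27/2.
Lower-order terms cancel with the polynomial part, so the numerator is (35/2)·u^2 + o(u^2), and the limit is (35/2)/(1) = 35/2.

35/2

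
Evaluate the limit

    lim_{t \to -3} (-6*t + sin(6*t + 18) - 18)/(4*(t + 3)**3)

Direct substitution gives 0/0.
Apply L'Hôpital: lim (6*cos(6*t + 18) - 6)/(12*(t + 3)^2), still 0/0.
Apply L'Hôpital: lim (-36*sin(6*t + 18))/(24*t + 72), still 0/0.
After 3 applications of L'Hôpital's rule the quotient is (-216*cos(6*t + 18))/(24); substituting t = -3 gives -9.

-9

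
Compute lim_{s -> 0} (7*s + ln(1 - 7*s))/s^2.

-49/2

Direct substitution gives 0/0.
Apply L'Hôpital: lim (7 - 7/(1 - 7*s))/(2*s), still 0/0.
After 2 applications of L'Hôpital's rule the quotient is (-49/(1 - 7*s)^2)/(2); substituting s = 0 gives -49/2.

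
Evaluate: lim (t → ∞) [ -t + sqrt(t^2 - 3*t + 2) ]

This has the form ∞ − ∞. Multiply and divide by the conjugate √(t^2 - 3*t + 2) + t.
That gives (-3t + 2) / (√(t^2 - 3*t + 2) + t).
Divide numerator and denominator by t: the limit is -3/(2·1) = -3/2.

-3/2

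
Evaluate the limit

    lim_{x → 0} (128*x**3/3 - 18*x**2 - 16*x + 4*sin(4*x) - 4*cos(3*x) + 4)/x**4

Substitution gives 0/0; apply L'Hôpital's rule 4 times.
After differentiating numerator and denominator 4 times the quotient is (1024*sin(4*x) - 324*cos(3*x))/(24); at x = 0 this is -27/2.

-27/2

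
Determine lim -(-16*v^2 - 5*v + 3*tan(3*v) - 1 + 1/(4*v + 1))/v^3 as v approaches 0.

Substitution gives 0/0 (the numerator vanishes to order 3).
Expand each term to order v^3: the coefficient of v^3 in 1/(1 + 4v) is -64 and in 3·tan(3v) is 27.
Lower-order terms cancel with the polynomial part, so the numerator is (-37)·v^3 + o(v^3), and the limit is (-37)/(-1) = 37.

37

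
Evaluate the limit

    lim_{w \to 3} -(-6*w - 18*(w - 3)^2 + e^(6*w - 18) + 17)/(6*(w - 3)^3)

Direct substitution gives 0/0.
Apply L'Hôpital: lim (-36*w + 6*e^(6*w - 18) + 102)/(-18*(w - 3)^2), still 0/0.
Apply L'Hôpital: lim (36*e^(6*w - 18) - 36)/(108 - 36*w), still 0/0.
After 3 applications of L'Hôpital's rule the quotient is (216*e^(6*w - 18))/(-36); substituting w = 3 gives -6.

-6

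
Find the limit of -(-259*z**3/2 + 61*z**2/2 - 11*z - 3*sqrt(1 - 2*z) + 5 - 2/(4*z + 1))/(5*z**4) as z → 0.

4081/40

Substitution gives 0/0 (the numerator vanishes to order 4).
Expand each term to order z^4: the coefficient of z^4 in -2·1/(1 + 4z) is -512 and in -3·√(1 - 2z) is 15/8.
Lower-order terms cancel with the polynomial part, so the numerator is (-4081/8)·z^4 + o(z^4), and the limit is (-4081/8)/(-5) = 4081/40.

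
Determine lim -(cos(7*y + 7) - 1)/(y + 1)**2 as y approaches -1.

Direct substitution gives 0/0.
Apply L'Hôpital: lim (-7*sin(7*y + 7))/(-2*y - 2), still 0/0.
After 2 applications of L'Hôpital's rule the quotient is (-49*cos(7*y + 7))/(-2); substituting y = -1 gives 49/2.

49/2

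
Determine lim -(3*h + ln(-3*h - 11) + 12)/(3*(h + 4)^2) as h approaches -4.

Direct substitution gives 0/0.
Apply L'Hôpital: lim (3 - 3/(-3*h - 11))/(-6*h - 24), still 0/0.
After 2 applications of L'Hôpital's rule the quotient is (-9/(-3*h - 11)^2)/(-6); substituting h = -4 gives 3/2.

3/2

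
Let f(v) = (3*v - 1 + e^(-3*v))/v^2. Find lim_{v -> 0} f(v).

9/2

Direct substitution gives 0/0.
Apply L'Hôpital: lim (3 - 3*e^(-3*v))/(2*v), still 0/0.
After 2 applications of L'Hôpital's rule the quotient is (9*e^(-3*v))/(2); substituting v = 0 gives 9/2.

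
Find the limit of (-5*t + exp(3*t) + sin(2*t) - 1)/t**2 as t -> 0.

Substitution gives 0/0 (the numerator vanishes to order 2).
Expand each term to order t^2: the coefficient of t^2 in sin(2t) is 0 and in e^(3t) is 9/2.
Lower-order terms cancel with the polynomial part, so the numerator is (9/2)·t^2 + o(t^2), and the limit is (9/2)/(1) = 9/2.

9/2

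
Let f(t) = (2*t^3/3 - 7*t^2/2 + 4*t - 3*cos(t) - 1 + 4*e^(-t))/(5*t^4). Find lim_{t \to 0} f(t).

1/120

Substitution gives 0/0; apply L'Hôpital's rule 4 times.
After differentiating numerator and denominator 4 times the quotient is (-3*cos(t) + 4*e^(-t))/(120); at t = 0 this is 1/120.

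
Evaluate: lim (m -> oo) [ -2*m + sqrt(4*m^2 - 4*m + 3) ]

An ∞ − ∞ form. Rationalising with the conjugate, the difference becomes (-4m + 3) / (√(4*m^2 - 4*m + 3) + 2m).
For large m the denominator behaves like 2·2m, so the quotient tends to -4/4 = -1.

-1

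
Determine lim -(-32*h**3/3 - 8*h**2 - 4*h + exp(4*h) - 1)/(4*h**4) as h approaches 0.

Direct substitution gives 0/0.
Apply L'Hôpital: lim (-32*h^2 - 16*h + 4*e^(4*h) - 4)/(-16*h^3), still 0/0.
Apply L'Hôpital: lim (-64*h + 16*e^(4*h) - 16)/(-48*h^2), still 0/0.
Apply L'Hôpital: lim (64*e^(4*h) - 64)/(-96*h), still 0/0.
After 4 applications of L'Hôpital's rule the quotient is (256*e^(4*h))/(-96); substituting h = 0 gives -8/3.

-8/3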